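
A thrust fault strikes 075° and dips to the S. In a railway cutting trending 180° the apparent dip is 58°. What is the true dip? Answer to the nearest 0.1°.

58.9°

β = acute angle between strike 075° and section 180° = 75°.
tan δ = tan α / sin β = tan 58° / sin 75° = 1.6003 / 0.9659 = 1.6568
true dip = arctan 1.6568 = 58.89°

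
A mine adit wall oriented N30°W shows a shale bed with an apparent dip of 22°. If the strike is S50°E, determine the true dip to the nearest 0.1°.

49.8°

The section is 20° from the strike.
tan(true dip) = tan 22° / sin 20° = 1.1813
true dip = arctan 1.1813 = 49.75°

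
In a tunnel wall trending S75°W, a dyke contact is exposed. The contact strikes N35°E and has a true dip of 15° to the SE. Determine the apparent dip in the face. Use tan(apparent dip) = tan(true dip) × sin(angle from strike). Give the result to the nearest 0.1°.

9.8°

The section lies 40° from the strike.
tan(apparent dip) = tan 15° · sin 40° = 0.1722
apparent dip = arctan 0.1722 = 9.77°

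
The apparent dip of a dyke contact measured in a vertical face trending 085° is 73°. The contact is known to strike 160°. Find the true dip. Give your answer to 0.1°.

73.5°

β = acute angle between strike 160° and section 085° = 75°.
tan δ = tan α / sin β = tan 73° / sin 75° = 3.2709 / 0.9659 = 3.3862
δ = arctan(3.3862) = 73.55°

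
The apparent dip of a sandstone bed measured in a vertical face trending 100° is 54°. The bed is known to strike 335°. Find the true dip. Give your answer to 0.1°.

59.2°

β = acute angle between strike 335° and section 100° = 55°.
tan(true dip) = tan 54° / sin 55° = 1.6803
δ = arctan(1.6803) = 59.24°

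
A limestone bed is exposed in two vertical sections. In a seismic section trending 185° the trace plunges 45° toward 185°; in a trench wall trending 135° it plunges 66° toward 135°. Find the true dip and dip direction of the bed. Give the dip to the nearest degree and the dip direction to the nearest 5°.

true dip 67°, dip direction 120°

The two traces are lines in the plane: v₁ = (sin 185°·cos 45°, cos 185°·cos 45°, −sin 45°), v₂ = (sin 135°·cos 66°, cos 135°·cos 66°, −sin 66°).
Cross product v₁ × v₂ gives the pole to the plane: n ∝ (0.440, -0.260, 0.220).
True dip = arccos(n_z / |n|) = arccos(0.3959) = 66.7°.
The horizontal component of n points toward azimuth atan2(n_x, n_y) = 121°, the dip direction.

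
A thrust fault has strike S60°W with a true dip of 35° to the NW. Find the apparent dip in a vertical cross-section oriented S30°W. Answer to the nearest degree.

19°

The strike is S60°W and the section trends S30°W; the acute angle between them is β = 30°.
tan α = tan 35° × sin 30° = 0.7002 × 0.5000 = 0.3501
α = arctan(0.3501) = 19.30°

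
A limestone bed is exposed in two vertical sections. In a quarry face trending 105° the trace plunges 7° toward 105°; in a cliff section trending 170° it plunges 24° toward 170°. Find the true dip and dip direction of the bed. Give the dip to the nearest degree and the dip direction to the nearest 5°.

true dip 24°, dip direction 180°

Each apparent-dip line lies in the plane. As unit vectors (x east, y north, z up), v₁ plunges 7°→105° and v₂ plunges 24°→170°.
The plane normal is n = v₁ × v₂ ∝ (0.005, -0.371, 0.822).
tan δ = √(n_x²+n_y²)/n_z = 0.371/0.822, so δ = 24.3°.
Dip direction = azimuth of (n_x, n_y) = atan2(0.005, -0.371) = 179°.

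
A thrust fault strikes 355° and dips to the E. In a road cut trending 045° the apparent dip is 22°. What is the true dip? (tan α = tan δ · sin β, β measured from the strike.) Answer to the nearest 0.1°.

β = acute angle between strike 355° and section 045° = 50°.
tan(true dip) = tan 22° / sin 50° = 0.5274
true dip = arctan 0.5274 = 27.81°

27.8°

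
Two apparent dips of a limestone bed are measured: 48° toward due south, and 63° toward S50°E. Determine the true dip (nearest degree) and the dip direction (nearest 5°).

Represent each trace as a vector plunging at its apparent dip toward its trend (east-north-up frame): v₁ = (0.000, -0.669, -0.743), v₂ = (0.348, -0.292, -0.891).
Cross product v₁ × v₂ gives the pole to the plane: n ∝ (0.379, -0.258, 0.233).
True dip = arccos(n_z / |n|) = arccos(0.4522) = 63.1°.
Dip direction = atan2(0.379, -0.258) = 124° (azimuth of n's horizontal projection).

true dip 63°, dip direction 125°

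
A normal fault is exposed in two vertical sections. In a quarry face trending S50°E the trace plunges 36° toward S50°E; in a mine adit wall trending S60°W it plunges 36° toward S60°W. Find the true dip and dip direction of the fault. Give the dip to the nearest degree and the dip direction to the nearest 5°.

true dip 52°, dip direction 185°

Each apparent-dip line lies in the plane. As unit vectors (x east, y north, z up), v₁ plunges 36°→S50°E and v₂ plunges 36°→S60°W.
n = v₁ × v₂ = (-0.068, -0.776, 0.615) (taken with n_z > 0).
Dip δ = arctan(|n_h|/n_z) = arctan(0.779/0.615) = 51.7°.
Dip direction = azimuth of (n_x, n_y) = atan2(-0.068, -0.776) = 185°.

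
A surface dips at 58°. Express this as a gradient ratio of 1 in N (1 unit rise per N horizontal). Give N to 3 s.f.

1 : N means tan θ = 1/N, so N = 1/tan 58° = 1/1.6003

1 in 0.625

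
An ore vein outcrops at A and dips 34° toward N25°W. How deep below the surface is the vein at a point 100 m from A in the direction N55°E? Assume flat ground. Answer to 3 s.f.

The hole lies 80° from the dip direction, so the down-dip offset is 100 × cos 80° = 17.36 m.
Depth = down-dip offset × tan(dip) = 17.36 × tan 34° = 17.36 × 0.6745
Depth = 11.71 m

11.7 m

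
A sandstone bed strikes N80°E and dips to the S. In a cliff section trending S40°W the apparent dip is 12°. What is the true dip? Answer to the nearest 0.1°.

The section is 40° from the strike.
tan δ = tan α / sin β = tan 12° / sin 40° = 0.2126 / 0.6428 = 0.3307
true dip = arctan 0.3307 = 18.30°

18.3°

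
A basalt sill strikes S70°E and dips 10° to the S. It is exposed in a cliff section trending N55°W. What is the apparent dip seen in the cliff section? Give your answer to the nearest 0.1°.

The section lies 15° from the strike.
tan(apparent dip) = tan 10° · sin 15° = 0.0456
apparent dip = arctan 0.0456 = 2.61°

2.6°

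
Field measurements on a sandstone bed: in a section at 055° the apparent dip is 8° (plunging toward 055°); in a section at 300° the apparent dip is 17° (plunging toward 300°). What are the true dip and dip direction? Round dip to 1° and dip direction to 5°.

true dip 23°, dip direction 345°

The two traces are lines in the plane: v₁ = (sin 55°·cos 8°, cos 55°·cos 8°, −sin 8°), v₂ = (sin 300°·cos 17°, cos 300°·cos 17°, −sin 17°).
n = v₁ × v₂ = (-0.100, 0.352, 0.858) (taken with n_z > 0).
Dip δ = arctan(|n_h|/n_z) = arctan(0.366/0.858) = 23.1°.
The horizontal component of n points toward azimuth atan2(n_x, n_y) = 344°, the dip direction.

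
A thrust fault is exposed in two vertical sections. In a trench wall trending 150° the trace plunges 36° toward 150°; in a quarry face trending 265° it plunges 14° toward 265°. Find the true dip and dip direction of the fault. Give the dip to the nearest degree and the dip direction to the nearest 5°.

true dip 44°, dip direction 190°

The two traces are lines in the plane: v₁ = (sin 150°·cos 36°, cos 150°·cos 36°, −sin 36°), v₂ = (sin 265°·cos 14°, cos 265°·cos 14°, −sin 14°).
n = v₁ × v₂ = (-0.120, -0.666, 0.711) (taken with n_z > 0).
True dip = arccos(n_z / |n|) = arccos(0.7246) = 43.6°.
Dip direction = atan2(-0.120, -0.666) = 190° (azimuth of n's horizontal projection).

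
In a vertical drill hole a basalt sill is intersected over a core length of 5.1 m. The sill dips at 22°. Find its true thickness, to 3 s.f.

True thickness t = h · cos(dip) = 5.1 × cos 22°
t = 5.1 × 0.9272 = 4.729 m

4.73 m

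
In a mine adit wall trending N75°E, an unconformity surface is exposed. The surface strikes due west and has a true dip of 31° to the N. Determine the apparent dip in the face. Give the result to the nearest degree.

The strike is due west and the section trends N75°E; the acute angle between them is β = 15°.
tan α = tan 31° × sin 15° = 0.6009 × 0.2588 = 0.1555
α = arctan(0.1555) = 8.84°

9°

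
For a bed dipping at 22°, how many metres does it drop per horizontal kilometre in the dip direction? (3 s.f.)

404 m

drop per km = 1000 × tan 22° = 1000 × 0.4040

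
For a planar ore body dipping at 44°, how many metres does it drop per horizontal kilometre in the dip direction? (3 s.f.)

966 m

drop per km = 1000 × tan 44° = 1000 × 0.9657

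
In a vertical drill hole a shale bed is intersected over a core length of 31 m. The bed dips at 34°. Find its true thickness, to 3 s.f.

25.7 m

True thickness t = h · cos(dip) = 31 × cos 34°
t = 31 × 0.8290 = 25.700 m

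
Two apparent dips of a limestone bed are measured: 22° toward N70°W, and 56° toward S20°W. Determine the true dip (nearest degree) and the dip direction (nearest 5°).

Represent each trace as a vector plunging at its apparent dip toward its trend (east-north-up frame): v₁ = (-0.871, 0.317, -0.375), v₂ = (-0.191, -0.525, -0.829).
n = v₁ × v₂ = (-0.460, -0.651, 0.518) (taken with n_z > 0).
True dip = arccos(n_z / |n|) = arccos(0.5454) = 56.9°.
The horizontal component of n points toward azimuth atan2(n_x, n_y) = 215°, the dip direction.

true dip 57°, dip direction 215°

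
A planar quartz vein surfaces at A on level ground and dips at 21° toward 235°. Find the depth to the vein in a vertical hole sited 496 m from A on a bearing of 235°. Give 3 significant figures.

190 m

The hole is directly down-dip from the outcrop, so the down-dip offset is 496 m.
Depth = down-dip offset × tan(dip) = 496.00 × tan 21° = 496.00 × 0.3839
Depth = 190.40 m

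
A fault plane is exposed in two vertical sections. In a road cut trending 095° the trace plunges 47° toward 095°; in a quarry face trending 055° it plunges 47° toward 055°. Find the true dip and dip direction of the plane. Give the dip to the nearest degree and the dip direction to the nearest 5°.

true dip 49°, dip direction 075°

The two traces are lines in the plane: v₁ = (sin 95°·cos 47°, cos 95°·cos 47°, −sin 47°), v₂ = (sin 55°·cos 47°, cos 55°·cos 47°, −sin 47°).
The plane normal is n = v₁ × v₂ ∝ (0.330, 0.088, 0.299).
tan δ = √(n_x²+n_y²)/n_z = 0.341/0.299, so δ = 48.8°.
Dip direction = azimuth of (n_x, n_y) = atan2(0.330, 0.088) = 75°.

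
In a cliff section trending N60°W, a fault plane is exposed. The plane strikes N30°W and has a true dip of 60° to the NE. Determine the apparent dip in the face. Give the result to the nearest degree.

Angle between strike (N30°W) and section (N60°W): β = 30°.
tan(apparent dip) = tan 60° · sin 30° = 0.8660
α = arctan(0.8660) = 40.89°

41°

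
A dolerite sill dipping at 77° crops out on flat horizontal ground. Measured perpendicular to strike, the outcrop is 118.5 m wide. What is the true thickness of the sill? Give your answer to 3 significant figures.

115 m

True thickness t = w · sin(dip) = 118.5 × sin 77°
t = 118.5 × 0.9744 = 115.463 m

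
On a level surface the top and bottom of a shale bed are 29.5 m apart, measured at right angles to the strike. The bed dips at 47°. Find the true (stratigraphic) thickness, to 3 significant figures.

True thickness t = w · sin(dip) = 29.5 × sin 47°
t = 29.5 × 0.7314 = 21.575 m

21.6 m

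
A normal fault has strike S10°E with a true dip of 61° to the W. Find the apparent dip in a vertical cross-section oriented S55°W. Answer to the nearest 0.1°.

58.5°

Angle between strike (S10°E) and section (S55°W): β = 65°.
tan(apparent dip) = tan 61° · sin 65° = 1.6350
apparent dip = arctan 1.6350 = 58.55°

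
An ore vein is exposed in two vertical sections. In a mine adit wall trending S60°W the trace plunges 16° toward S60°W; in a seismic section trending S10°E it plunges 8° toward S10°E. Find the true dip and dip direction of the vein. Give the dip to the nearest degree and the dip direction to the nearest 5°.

true dip 16°, dip direction 230°

Each apparent-dip line lies in the plane. As unit vectors (x east, y north, z up), v₁ plunges 16°→S60°W and v₂ plunges 8°→S10°E.
Cross product v₁ × v₂ gives the pole to the plane: n ∝ (-0.202, -0.163, 0.894).
Dip δ = arctan(|n_h|/n_z) = arctan(0.260/0.894) = 16.2°.
Dip direction = azimuth of (n_x, n_y) = atan2(-0.202, -0.163) = 231°.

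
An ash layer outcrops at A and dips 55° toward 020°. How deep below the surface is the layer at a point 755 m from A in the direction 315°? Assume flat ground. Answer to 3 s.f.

The hole lies 65° from the dip direction, so the down-dip offset is 755 × cos 65° = 319.08 m.
Depth = down-dip offset × tan(dip) = 319.08 × tan 55° = 319.08 × 1.4281
Depth = 455.69 m

456 m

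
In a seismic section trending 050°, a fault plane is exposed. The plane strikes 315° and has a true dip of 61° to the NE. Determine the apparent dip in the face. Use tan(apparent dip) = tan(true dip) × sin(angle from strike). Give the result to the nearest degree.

The strike is 315° and the section trends 050°; the acute angle between them is β = 85°.
tan α = tan 61° × sin 85° = 1.8040 × 0.9962 = 1.7972
α = arctan(1.7972) = 60.91°

61°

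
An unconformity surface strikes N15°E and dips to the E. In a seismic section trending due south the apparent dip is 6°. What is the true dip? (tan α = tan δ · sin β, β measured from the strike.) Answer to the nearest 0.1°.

β = acute angle between strike N15°E and section due south = 15°.
tan δ = tan α / sin β = tan 6° / sin 15° = 0.1051 / 0.2588 = 0.4061
true dip = arctan 0.4061 = 22.10°

22.1°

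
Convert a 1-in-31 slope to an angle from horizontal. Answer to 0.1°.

tan θ = 1/31 = 0.0323
θ = arctan(0.0323) = 1.85°

1.8°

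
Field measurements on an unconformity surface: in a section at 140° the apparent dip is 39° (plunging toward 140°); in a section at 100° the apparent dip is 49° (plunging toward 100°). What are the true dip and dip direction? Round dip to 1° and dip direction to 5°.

Represent each trace as a vector plunging at its apparent dip toward its trend (east-north-up frame): v₁ = (0.500, -0.595, -0.629), v₂ = (0.646, -0.114, -0.755).
Cross product v₁ × v₂ gives the pole to the plane: n ∝ (0.378, -0.030, 0.328).
True dip = arccos(n_z / |n|) = arccos(0.6543) = 49.1°.
Dip direction = atan2(0.378, -0.030) = 94° (azimuth of n's horizontal projection).

true dip 49°, dip direction 095°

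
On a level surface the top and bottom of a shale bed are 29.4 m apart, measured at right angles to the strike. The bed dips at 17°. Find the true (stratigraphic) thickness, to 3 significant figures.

8.60 m

True thickness t = w · sin(dip) = 29.4 × sin 17°
t = 29.4 × 0.2924 = 8.596 m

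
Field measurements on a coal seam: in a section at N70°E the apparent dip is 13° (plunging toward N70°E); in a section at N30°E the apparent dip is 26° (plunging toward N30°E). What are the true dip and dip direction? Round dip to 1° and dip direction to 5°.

Represent each trace as a vector plunging at its apparent dip toward its trend (east-north-up frame): v₁ = (0.916, 0.333, -0.225), v₂ = (0.449, 0.778, -0.438).
The plane normal is n = v₁ × v₂ ∝ (0.029, 0.300, 0.563).
tan δ = √(n_x²+n_y²)/n_z = 0.302/0.563, so δ = 28.2°.
Dip direction = atan2(0.029, 0.300) = 6° (azimuth of n's horizontal projection).

true dip 28°, dip direction 005°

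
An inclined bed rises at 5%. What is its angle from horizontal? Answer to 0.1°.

tan θ = 5/100 = 0.0500
θ = arctan(0.0500) = 2.86°

2.9°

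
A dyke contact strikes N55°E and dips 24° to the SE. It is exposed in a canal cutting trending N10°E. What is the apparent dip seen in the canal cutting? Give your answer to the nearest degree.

17°

Angle between strike (N55°E) and section (N10°E): β = 45°.
tan α = tan 24° × sin 45° = 0.4452 × 0.7071 = 0.3148
apparent dip = arctan 0.3148 = 17.48°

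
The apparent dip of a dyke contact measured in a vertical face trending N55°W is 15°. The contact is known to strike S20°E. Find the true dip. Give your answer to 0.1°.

β = acute angle between strike S20°E and section N55°W = 35°.
tan(true dip) = tan 15° / sin 35° = 0.4672
δ = arctan(0.4672) = 25.04°

25.0°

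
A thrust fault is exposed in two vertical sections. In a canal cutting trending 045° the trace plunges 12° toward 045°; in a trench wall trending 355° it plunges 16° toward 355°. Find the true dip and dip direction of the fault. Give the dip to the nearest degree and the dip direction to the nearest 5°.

Represent each trace as a vector plunging at its apparent dip toward its trend (east-north-up frame): v₁ = (0.692, 0.692, -0.208), v₂ = (-0.084, 0.958, -0.276).
n = v₁ × v₂ = (0.008, 0.208, 0.720) (taken with n_z > 0).
Dip δ = arctan(|n_h|/n_z) = arctan(0.208/0.720) = 16.1°.
Dip direction = azimuth of (n_x, n_y) = atan2(0.008, 0.208) = 2°.

true dip 16°, dip direction 000°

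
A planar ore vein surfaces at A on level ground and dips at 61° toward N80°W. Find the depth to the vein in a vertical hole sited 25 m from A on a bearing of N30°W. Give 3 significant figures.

The hole lies 50° from the dip direction, so the down-dip offset is 25 × cos 50° = 16.07 m.
Depth = down-dip offset × tan(dip) = 16.07 × tan 61° = 16.07 × 1.8040
Depth = 28.99 m

29.0 m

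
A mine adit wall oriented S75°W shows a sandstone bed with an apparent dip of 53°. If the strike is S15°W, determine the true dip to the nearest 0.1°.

β = acute angle between strike S15°W and section S75°W = 60°.
tan(true dip) = tan 53° / sin 60° = 1.5323
δ = arctan(1.5323) = 56.87°

56.9°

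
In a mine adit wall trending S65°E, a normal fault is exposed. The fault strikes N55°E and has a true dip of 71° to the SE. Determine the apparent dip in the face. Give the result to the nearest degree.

68°

The strike is N55°E and the section trends S65°E; the acute angle between them is β = 60°.
tan α = tan 71° × sin 60° = 2.9042 × 0.8660 = 2.5151
apparent dip = arctan 2.5151 = 68.32°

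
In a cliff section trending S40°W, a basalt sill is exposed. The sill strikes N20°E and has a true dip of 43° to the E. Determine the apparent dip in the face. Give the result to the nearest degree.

18°

Angle between strike (N20°E) and section (S40°W): β = 20°.
tan(apparent dip) = tan 43° · sin 20° = 0.3189
apparent dip = arctan 0.3189 = 17.69°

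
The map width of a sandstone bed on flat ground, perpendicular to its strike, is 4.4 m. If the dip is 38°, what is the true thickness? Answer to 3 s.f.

True thickness t = w · sin(dip) = 4.4 × sin 38°
t = 4.4 × 0.6157 = 2.709 m

2.71 m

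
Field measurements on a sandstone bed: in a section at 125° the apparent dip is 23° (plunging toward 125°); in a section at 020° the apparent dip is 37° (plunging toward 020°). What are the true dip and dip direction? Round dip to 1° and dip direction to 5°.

true dip 45°, dip direction 060°

The two traces are lines in the plane: v₁ = (sin 125°·cos 23°, cos 125°·cos 23°, −sin 23°), v₂ = (sin 20°·cos 37°, cos 20°·cos 37°, −sin 37°).
n = v₁ × v₂ = (0.611, 0.347, 0.710) (taken with n_z > 0).
Dip δ = arctan(|n_h|/n_z) = arctan(0.703/0.710) = 44.7°.
Dip direction = atan2(0.611, 0.347) = 60° (azimuth of n's horizontal projection).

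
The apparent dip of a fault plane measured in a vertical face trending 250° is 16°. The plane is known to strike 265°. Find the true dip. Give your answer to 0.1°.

The section is 15° from the strike.
tan δ = tan α / sin β = tan 16° / sin 15° = 0.2867 / 0.2588 = 1.1079
true dip = arctan 1.1079 = 47.93°

47.9°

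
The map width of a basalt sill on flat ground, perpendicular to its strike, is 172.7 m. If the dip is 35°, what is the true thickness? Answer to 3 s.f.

True thickness t = w · sin(dip) = 172.7 × sin 35°
t = 172.7 × 0.5736 = 99.057 m

99.1 m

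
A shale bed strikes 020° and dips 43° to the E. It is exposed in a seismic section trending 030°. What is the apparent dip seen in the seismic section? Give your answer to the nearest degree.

The section lies 10° from the strike.
tan(apparent dip) = tan 43° · sin 10° = 0.1619
apparent dip = arctan 0.1619 = 9.20°

9°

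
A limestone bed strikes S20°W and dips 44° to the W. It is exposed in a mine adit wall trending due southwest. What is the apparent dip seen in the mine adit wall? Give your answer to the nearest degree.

The section lies 25° from the strike.
tan α = tan 44° × sin 25° = 0.9657 × 0.4226 = 0.4081
α = arctan(0.4081) = 22.20°

22°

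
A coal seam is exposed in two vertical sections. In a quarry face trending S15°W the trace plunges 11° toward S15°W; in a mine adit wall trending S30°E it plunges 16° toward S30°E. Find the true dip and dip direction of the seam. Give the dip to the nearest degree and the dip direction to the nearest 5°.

true dip 16°, dip direction 150°

The two traces are lines in the plane: v₁ = (sin 195°·cos 11°, cos 195°·cos 11°, −sin 11°), v₂ = (sin 150°·cos 16°, cos 150°·cos 16°, −sin 16°).
n = v₁ × v₂ = (0.103, -0.162, 0.667) (taken with n_z > 0).
Dip δ = arctan(|n_h|/n_z) = arctan(0.191/0.667) = 16.0°.
Dip direction = atan2(0.103, -0.162) = 148° (azimuth of n's horizontal projection).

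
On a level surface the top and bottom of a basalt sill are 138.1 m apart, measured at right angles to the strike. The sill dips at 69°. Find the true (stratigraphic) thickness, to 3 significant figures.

129 m

True thickness t = w · sin(dip) = 138.1 × sin 69°
t = 138.1 × 0.9336 = 128.927 m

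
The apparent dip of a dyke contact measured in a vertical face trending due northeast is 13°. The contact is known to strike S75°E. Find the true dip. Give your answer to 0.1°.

14.9°

β = acute angle between strike S75°E and section due northeast = 60°.
tan(true dip) = tan 13° / sin 60° = 0.2666
δ = arctan(0.2666) = 14.93°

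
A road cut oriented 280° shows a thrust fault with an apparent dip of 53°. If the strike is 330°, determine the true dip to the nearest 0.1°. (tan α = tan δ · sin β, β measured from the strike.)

60.0°

β = acute angle between strike 330° and section 280° = 50°.
tan δ = tan α / sin β = tan 53° / sin 50° = 1.3270 / 0.7660 = 1.7323
true dip = arctan 1.7323 = 60.00°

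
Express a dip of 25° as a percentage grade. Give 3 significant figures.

grade % = 100 × tan 25° = 100 × 0.4663

46.6%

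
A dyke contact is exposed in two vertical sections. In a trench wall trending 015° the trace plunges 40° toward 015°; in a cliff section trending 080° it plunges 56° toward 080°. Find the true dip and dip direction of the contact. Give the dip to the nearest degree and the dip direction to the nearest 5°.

The two traces are lines in the plane: v₁ = (sin 15°·cos 40°, cos 15°·cos 40°, −sin 40°), v₂ = (sin 80°·cos 56°, cos 80°·cos 56°, −sin 56°).
n = v₁ × v₂ = (0.551, 0.190, 0.388) (taken with n_z > 0).
Dip δ = arctan(|n_h|/n_z) = arctan(0.583/0.388) = 56.3°.
Dip direction = azimuth of (n_x, n_y) = atan2(0.551, 0.190) = 71°.

true dip 56°, dip direction 070°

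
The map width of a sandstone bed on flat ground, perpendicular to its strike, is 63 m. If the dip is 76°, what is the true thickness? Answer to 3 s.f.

True thickness t = w · sin(dip) = 63 × sin 76°
t = 63 × 0.9703 = 61.129 m

61.1 m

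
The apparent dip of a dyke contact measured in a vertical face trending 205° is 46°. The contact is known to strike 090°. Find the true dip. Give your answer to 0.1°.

β = acute angle between strike 090° and section 205° = 65°.
tan δ = tan α / sin β = tan 46° / sin 65° = 1.0355 / 0.9063 = 1.1426
true dip = arctan 1.1426 = 48.81°

48.8°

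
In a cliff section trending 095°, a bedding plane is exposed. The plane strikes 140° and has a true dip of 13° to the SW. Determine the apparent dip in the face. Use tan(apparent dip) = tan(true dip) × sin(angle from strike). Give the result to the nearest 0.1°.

9.3°

The strike is 140° and the section trends 095°; the acute angle between them is β = 45°.
tan α = tan 13° × sin 45° = 0.2309 × 0.7071 = 0.1632
α = arctan(0.1632) = 9.27°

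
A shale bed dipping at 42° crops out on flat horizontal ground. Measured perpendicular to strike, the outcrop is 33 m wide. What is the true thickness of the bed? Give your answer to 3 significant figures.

True thickness t = w · sin(dip) = 33 × sin 42°
t = 33 × 0.6691 = 22.081 m

22.1 m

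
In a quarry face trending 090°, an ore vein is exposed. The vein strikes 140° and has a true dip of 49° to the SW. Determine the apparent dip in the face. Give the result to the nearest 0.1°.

41.4°

The section lies 50° from the strike.
tan(apparent dip) = tan 49° · sin 50° = 0.8812
α = arctan(0.8812) = 41.39°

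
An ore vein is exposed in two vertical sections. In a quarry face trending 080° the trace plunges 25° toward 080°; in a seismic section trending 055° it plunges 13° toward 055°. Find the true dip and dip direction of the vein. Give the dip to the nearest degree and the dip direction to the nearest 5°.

Represent each trace as a vector plunging at its apparent dip toward its trend (east-north-up frame): v₁ = (0.893, 0.157, -0.423), v₂ = (0.798, 0.559, -0.225).
The plane normal is n = v₁ × v₂ ∝ (0.201, -0.137, 0.373).
tan δ = √(n_x²+n_y²)/n_z = 0.243/0.373, so δ = 33.0°.
Dip direction = atan2(0.201, -0.137) = 124° (azimuth of n's horizontal projection).

true dip 33°, dip direction 125°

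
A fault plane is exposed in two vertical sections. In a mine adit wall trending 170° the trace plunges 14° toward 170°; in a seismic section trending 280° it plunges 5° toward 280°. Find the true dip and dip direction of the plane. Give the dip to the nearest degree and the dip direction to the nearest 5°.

Each apparent-dip line lies in the plane. As unit vectors (x east, y north, z up), v₁ plunges 14°→170° and v₂ plunges 5°→280°.
n = v₁ × v₂ = (-0.125, -0.252, 0.908) (taken with n_z > 0).
True dip = arccos(n_z / |n|) = arccos(0.9552) = 17.2°.
The horizontal component of n points toward azimuth atan2(n_x, n_y) = 206°, the dip direction.

true dip 17°, dip direction 205°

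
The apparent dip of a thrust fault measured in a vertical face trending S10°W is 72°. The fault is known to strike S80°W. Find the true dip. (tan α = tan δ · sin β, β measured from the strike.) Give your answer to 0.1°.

The section is 70° from the strike.
tan(true dip) = tan 72° / sin 70° = 3.2752
true dip = arctan 3.2752 = 73.02°

73.0°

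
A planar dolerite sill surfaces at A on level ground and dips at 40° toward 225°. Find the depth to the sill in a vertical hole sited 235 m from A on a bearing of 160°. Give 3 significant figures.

The hole lies 65° from the dip direction, so the down-dip offset is 235 × cos 65° = 99.32 m.
Depth = down-dip offset × tan(dip) = 99.32 × tan 40° = 99.32 × 0.8391
Depth = 83.34 m

83.3 m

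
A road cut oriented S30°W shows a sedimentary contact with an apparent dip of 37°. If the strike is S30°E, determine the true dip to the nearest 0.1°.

41.0°

The section is 60° from the strike.
tan(true dip) = tan 37° / sin 60° = 0.8701
δ = arctan(0.8701) = 41.03°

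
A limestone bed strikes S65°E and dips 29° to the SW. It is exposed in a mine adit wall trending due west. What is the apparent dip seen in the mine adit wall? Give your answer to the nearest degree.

The strike is S65°E and the section trends due west; the acute angle between them is β = 25°.
tan(apparent dip) = tan 29° · sin 25° = 0.2343
α = arctan(0.2343) = 13.18°

13°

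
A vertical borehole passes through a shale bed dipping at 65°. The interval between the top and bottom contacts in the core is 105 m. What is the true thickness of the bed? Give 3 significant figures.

True thickness t = h · cos(dip) = 105 × cos 65°
t = 105 × 0.4226 = 44.375 m

44.4 m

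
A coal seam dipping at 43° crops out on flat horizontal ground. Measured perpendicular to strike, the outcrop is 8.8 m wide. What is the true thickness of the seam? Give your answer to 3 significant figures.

6.00 m

True thickness t = w · sin(dip) = 8.8 × sin 43°
t = 8.8 × 0.6820 = 6.002 m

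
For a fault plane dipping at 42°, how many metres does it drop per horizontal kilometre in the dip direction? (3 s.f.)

drop per km = 1000 × tan 42° = 1000 × 0.9004

900 m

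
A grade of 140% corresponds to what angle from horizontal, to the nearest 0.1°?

tan θ = 140/100 = 1.4000
θ = arctan(1.4000) = 54.46°

54.5°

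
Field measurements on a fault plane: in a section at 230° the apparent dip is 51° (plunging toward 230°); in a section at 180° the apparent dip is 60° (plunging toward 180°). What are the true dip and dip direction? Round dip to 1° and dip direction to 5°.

true dip 60°, dip direction 185°

Each apparent-dip line lies in the plane. As unit vectors (x east, y north, z up), v₁ plunges 51°→230° and v₂ plunges 60°→180°.
Cross product v₁ × v₂ gives the pole to the plane: n ∝ (-0.038, -0.417, 0.241).
tan δ = √(n_x²+n_y²)/n_z = 0.419/0.241, so δ = 60.1°.
The horizontal component of n points toward azimuth atan2(n_x, n_y) = 185°, the dip direction.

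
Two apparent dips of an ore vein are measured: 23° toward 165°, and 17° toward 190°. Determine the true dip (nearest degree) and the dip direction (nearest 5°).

true dip 25°, dip direction 140°

The two traces are lines in the plane: v₁ = (sin 165°·cos 23°, cos 165°·cos 23°, −sin 23°), v₂ = (sin 190°·cos 17°, cos 190°·cos 17°, −sin 17°).
The plane normal is n = v₁ × v₂ ∝ (0.108, -0.135, 0.372).
True dip = arccos(n_z / |n|) = arccos(0.9072) = 24.9°.
Dip direction = azimuth of (n_x, n_y) = atan2(0.108, -0.135) = 141°.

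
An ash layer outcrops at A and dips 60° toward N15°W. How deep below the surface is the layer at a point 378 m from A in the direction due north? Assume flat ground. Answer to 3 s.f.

632 m

The hole lies 15° from the dip direction, so the down-dip offset is 378 × cos 15° = 365.12 m.
Depth = down-dip offset × tan(dip) = 365.12 × tan 60° = 365.12 × 1.7321
Depth = 632.41 m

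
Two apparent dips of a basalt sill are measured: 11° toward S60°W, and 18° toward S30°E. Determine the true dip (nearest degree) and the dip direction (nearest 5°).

true dip 21°, dip direction 180°

The two traces are lines in the plane: v₁ = (sin 240°·cos 11°, cos 240°·cos 11°, −sin 11°), v₂ = (sin 150°·cos 18°, cos 150°·cos 18°, −sin 18°).
The plane normal is n = v₁ × v₂ ∝ (-0.005, -0.353, 0.934).
Dip δ = arctan(|n_h|/n_z) = arctan(0.353/0.934) = 20.7°.
Dip direction = azimuth of (n_x, n_y) = atan2(-0.005, -0.353) = 181°.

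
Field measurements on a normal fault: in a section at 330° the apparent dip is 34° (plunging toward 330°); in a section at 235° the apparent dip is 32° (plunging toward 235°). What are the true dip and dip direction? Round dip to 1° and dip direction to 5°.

true dip 44°, dip direction 285°

The two traces are lines in the plane: v₁ = (sin 330°·cos 34°, cos 330°·cos 34°, −sin 34°), v₂ = (sin 235°·cos 32°, cos 235°·cos 32°, −sin 32°).
n = v₁ × v₂ = (-0.652, 0.169, 0.700) (taken with n_z > 0).
Dip δ = arctan(|n_h|/n_z) = arctan(0.674/0.700) = 43.9°.
Dip direction = atan2(-0.652, 0.169) = 285° (azimuth of n's horizontal projection).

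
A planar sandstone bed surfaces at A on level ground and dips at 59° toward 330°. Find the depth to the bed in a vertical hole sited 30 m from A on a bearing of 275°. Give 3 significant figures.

28.6 m

The hole lies 55° from the dip direction, so the down-dip offset is 30 × cos 55° = 17.21 m.
Depth = down-dip offset × tan(dip) = 17.21 × tan 59° = 17.21 × 1.6643
Depth = 28.64 m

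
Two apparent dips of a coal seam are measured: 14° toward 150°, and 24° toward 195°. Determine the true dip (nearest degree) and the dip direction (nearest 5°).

true dip 24°, dip direction 205°

The two traces are lines in the plane: v₁ = (sin 150°·cos 14°, cos 150°·cos 14°, −sin 14°), v₂ = (sin 195°·cos 24°, cos 195°·cos 24°, −sin 24°).
n = v₁ × v₂ = (-0.128, -0.255, 0.627) (taken with n_z > 0).
Dip δ = arctan(|n_h|/n_z) = arctan(0.285/0.627) = 24.5°.
The horizontal component of n points toward azimuth atan2(n_x, n_y) = 207°, the dip direction.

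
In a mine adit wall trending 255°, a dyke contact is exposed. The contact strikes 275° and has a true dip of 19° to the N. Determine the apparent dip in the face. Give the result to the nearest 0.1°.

6.7°

The strike is 275° and the section trends 255°; the acute angle between them is β = 20°.
tan(apparent dip) = tan 19° · sin 20° = 0.1178
apparent dip = arctan 0.1178 = 6.72°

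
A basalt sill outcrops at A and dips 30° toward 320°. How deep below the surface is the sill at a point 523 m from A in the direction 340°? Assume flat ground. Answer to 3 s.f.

284 m

The hole lies 20° from the dip direction, so the down-dip offset is 523 × cos 20° = 491.46 m.
Depth = down-dip offset × tan(dip) = 491.46 × tan 30° = 491.46 × 0.5774
Depth = 283.74 m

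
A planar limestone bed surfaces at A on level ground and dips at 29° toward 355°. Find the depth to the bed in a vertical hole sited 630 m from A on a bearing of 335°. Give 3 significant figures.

328 m

The hole lies 20° from the dip direction, so the down-dip offset is 630 × cos 20° = 592.01 m.
Depth = down-dip offset × tan(dip) = 592.01 × tan 29° = 592.01 × 0.5543
Depth = 328.15 m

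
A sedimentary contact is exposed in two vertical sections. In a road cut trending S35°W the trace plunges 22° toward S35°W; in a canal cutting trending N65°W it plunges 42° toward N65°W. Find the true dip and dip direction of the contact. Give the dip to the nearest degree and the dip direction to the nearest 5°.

true dip 43°, dip direction 280°

The two traces are lines in the plane: v₁ = (sin 215°·cos 22°, cos 215°·cos 22°, −sin 22°), v₂ = (sin 295°·cos 42°, cos 295°·cos 42°, −sin 42°).
The plane normal is n = v₁ × v₂ ∝ (-0.626, 0.104, 0.679).
True dip = arccos(n_z / |n|) = arccos(0.7305) = 43.1°.
The horizontal component of n points toward azimuth atan2(n_x, n_y) = 279°, the dip direction.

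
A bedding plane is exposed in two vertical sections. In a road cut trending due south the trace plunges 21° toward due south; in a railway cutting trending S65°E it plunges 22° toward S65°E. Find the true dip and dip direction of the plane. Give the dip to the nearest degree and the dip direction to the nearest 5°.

Represent each trace as a vector plunging at its apparent dip toward its trend (east-north-up frame): v₁ = (0.000, -0.934, -0.358), v₂ = (0.840, -0.392, -0.375).
n = v₁ × v₂ = (0.209, -0.301, 0.785) (taken with n_z > 0).
tan δ = √(n_x²+n_y²)/n_z = 0.367/0.785, so δ = 25.1°.
The horizontal component of n points toward azimuth atan2(n_x, n_y) = 145°, the dip direction.

true dip 25°, dip direction 145°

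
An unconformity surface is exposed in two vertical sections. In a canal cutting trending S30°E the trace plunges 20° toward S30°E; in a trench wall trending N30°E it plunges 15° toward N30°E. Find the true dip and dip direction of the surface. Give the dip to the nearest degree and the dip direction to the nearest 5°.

Each apparent-dip line lies in the plane. As unit vectors (x east, y north, z up), v₁ plunges 20°→S30°E and v₂ plunges 15°→N30°E.
The plane normal is n = v₁ × v₂ ∝ (0.497, -0.044, 0.786).
tan δ = √(n_x²+n_y²)/n_z = 0.499/0.786, so δ = 32.4°.
Dip direction = atan2(0.497, -0.044) = 95° (azimuth of n's horizontal projection).

true dip 32°, dip direction 095°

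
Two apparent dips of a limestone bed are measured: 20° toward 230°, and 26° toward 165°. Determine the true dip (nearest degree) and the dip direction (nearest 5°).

true dip 27°, dip direction 185°

The two traces are lines in the plane: v₁ = (sin 230°·cos 20°, cos 230°·cos 20°, −sin 20°), v₂ = (sin 165°·cos 26°, cos 165°·cos 26°, −sin 26°).
n = v₁ × v₂ = (-0.032, -0.395, 0.765) (taken with n_z > 0).
True dip = arccos(n_z / |n|) = arccos(0.8880) = 27.4°.
The horizontal component of n points toward azimuth atan2(n_x, n_y) = 185°, the dip direction.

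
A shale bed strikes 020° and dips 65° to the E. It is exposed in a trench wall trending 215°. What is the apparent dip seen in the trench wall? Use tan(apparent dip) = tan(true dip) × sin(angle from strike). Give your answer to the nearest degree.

Angle between strike (020°) and section (215°): β = 15°.
tan(apparent dip) = tan 65° · sin 15° = 0.5550
apparent dip = arctan 0.5550 = 29.03°

29°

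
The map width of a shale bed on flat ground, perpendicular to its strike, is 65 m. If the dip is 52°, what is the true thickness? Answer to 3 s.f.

51.2 m

True thickness t = w · sin(dip) = 65 × sin 52°
t = 65 × 0.7880 = 51.221 m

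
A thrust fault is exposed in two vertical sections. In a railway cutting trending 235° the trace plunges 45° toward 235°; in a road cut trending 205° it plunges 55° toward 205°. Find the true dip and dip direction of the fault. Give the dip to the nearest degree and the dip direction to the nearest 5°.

Each apparent-dip line lies in the plane. As unit vectors (x east, y north, z up), v₁ plunges 45°→235° and v₂ plunges 55°→205°.
The plane normal is n = v₁ × v₂ ∝ (-0.035, -0.303, 0.203).
Dip δ = arctan(|n_h|/n_z) = arctan(0.305/0.203) = 56.4°.
The horizontal component of n points toward azimuth atan2(n_x, n_y) = 187°, the dip direction.

true dip 56°, dip direction 185°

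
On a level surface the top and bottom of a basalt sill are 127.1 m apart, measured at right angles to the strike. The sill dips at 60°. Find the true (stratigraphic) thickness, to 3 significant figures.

110 m

True thickness t = w · sin(dip) = 127.1 × sin 60°
t = 127.1 × 0.8660 = 110.072 m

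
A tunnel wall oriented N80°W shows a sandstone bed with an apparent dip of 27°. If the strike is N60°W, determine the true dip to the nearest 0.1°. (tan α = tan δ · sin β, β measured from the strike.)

β = acute angle between strike N60°W and section N80°W = 20°.
tan(true dip) = tan 27° / sin 20° = 1.4898
true dip = arctan 1.4898 = 56.13°

56.1°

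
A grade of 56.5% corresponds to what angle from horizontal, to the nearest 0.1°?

29.5°

tan θ = 56.5/100 = 0.5650
θ = arctan(0.5650) = 29.47°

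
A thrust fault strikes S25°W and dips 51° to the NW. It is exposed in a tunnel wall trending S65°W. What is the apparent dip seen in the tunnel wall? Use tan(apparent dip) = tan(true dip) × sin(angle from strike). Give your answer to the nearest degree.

38°

Angle between strike (S25°W) and section (S65°W): β = 40°.
tan(apparent dip) = tan 51° · sin 40° = 0.7938
α = arctan(0.7938) = 38.44°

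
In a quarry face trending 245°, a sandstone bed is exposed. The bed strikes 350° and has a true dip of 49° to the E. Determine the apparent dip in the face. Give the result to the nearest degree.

48°

The strike is 350° and the section trends 245°; the acute angle between them is β = 75°.
tan(apparent dip) = tan 49° · sin 75° = 1.1112
α = arctan(1.1112) = 48.01°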